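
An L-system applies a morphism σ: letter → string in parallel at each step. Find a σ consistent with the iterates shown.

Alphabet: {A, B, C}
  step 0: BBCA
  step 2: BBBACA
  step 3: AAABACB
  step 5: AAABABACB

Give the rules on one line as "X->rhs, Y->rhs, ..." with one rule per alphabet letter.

  step 2 ⇒ step 3: BBBACA ⇒ A·A·A·B·AC·B
    A ↦ B
    B ↦ A
    C ↦ AC

A->B, B->A, C->AC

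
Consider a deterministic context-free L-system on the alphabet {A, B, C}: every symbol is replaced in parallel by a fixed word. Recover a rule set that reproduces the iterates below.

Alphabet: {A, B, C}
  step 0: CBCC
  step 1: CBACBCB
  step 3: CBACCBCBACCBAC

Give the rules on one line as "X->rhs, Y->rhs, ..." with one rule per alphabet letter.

  step 0 ⇒ step 1: CBCC ⇒ CB·A·CB·CB
    B ↦ A
    C ↦ CB
    A ↦ C  (constrained at step 1)

A->C, B->A, C->CB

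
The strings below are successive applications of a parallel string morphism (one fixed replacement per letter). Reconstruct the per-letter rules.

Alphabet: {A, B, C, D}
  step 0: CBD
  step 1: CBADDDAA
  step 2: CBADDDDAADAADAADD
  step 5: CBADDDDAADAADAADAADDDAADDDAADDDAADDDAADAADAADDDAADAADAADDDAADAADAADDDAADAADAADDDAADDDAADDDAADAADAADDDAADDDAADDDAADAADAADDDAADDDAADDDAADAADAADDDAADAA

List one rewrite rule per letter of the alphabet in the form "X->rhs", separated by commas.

  step 1 ⇒ step 2: CBADDDAA ⇒ CBA·DD·D·DAA·DAA·DAA·D·D
    A ↦ D
    B ↦ DD
    C ↦ CBA
    D ↦ DAA

A->D, B->DD, C->CBA, D->DAA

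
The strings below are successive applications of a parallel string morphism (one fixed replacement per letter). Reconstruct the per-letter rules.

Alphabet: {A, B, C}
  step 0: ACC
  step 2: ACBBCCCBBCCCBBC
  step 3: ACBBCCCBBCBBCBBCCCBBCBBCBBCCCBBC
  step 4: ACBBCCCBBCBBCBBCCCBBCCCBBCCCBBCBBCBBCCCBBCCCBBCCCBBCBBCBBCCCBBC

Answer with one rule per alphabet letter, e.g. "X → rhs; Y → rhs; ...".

A->AC, B->C, C->BBC

  step 3 ⇒ step 4: ACBBCCCBBCBBCBBCCCBBCBBCBBCCCBBC ⇒ AC·BBC·C·C·BBC·BBC·BBC·C·C·BBC·C·C·BBC·C·C·BBC·BBC·BBC·C·C·BBC·C·C·BBC·C·C·BBC·BBC·BBC·C·C·BBC
    A ↦ AC
    B ↦ C
    C ↦ BBC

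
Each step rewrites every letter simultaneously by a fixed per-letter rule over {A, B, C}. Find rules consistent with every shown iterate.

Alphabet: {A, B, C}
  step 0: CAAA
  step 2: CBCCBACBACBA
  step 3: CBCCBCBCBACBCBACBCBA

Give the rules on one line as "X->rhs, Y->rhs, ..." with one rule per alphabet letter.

  step 2 ⇒ step 3: CBCCBACBACBA ⇒ CB·C·CB·CB·C·BA·CB·C·BA·CB·C·BA
    A ↦ BA
    B ↦ C
    C ↦ CB

A->BA, B->C, C->CB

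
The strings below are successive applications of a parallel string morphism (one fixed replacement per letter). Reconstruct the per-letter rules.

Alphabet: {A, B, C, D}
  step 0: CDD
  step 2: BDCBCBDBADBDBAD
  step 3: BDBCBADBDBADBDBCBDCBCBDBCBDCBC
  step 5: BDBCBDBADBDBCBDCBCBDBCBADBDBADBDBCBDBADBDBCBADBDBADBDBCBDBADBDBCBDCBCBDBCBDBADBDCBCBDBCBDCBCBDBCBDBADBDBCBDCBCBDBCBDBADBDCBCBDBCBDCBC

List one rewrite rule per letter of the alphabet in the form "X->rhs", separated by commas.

  step 2 ⇒ step 3: BDCBCBDBADBDBAD ⇒ BD·BC·BAD·BD·BAD·BD·BC·BD·C·BC·BD·BC·BD·C·BC
    A ↦ C
    B ↦ BD
    C ↦ BAD
    D ↦ BC

A->C, B->BD, C->BAD, D->BC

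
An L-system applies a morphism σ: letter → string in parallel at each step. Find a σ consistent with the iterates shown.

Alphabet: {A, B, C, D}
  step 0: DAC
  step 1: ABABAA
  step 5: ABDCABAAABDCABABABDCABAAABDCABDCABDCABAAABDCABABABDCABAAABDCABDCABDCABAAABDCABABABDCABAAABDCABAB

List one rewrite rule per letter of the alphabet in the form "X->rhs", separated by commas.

  step 0 ⇒ step 1: DAC ⇒ AB·AB·AA
    A ↦ AB
    C ↦ AA
    D ↦ AB
    B ↦ DC  (constrained at step 1)

A->AB, B->DC, C->AA, D->AB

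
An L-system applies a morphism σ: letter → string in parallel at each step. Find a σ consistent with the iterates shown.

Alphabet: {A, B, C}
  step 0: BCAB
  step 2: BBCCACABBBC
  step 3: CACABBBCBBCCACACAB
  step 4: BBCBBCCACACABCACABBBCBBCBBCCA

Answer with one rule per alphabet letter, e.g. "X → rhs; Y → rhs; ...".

  step 3 ⇒ step 4: CACABBBCBBCCACACAB ⇒ B·BC·B·BC·CA·CA·CA·B·CA·CA·B·B·BC·B·BC·B·BC·CA
    A ↦ BC
    B ↦ CA
    C ↦ B

A->BC, B->CA, C->B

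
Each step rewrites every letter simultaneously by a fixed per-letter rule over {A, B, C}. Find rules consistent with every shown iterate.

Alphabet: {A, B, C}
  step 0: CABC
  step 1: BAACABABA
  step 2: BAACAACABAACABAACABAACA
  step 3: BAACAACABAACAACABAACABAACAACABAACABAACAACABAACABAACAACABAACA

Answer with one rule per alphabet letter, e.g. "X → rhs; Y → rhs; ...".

  step 2 ⇒ step 3: BAACAACABAACABAACABAACA ⇒ BA·ACA·ACA·BA·ACA·ACA·BA·ACA·BA·ACA·ACA·BA·ACA·BA·ACA·ACA·BA·ACA·BA·ACA·ACA·BA·ACA
    A ↦ ACA
    B ↦ BA
    C ↦ BA

A->ACA, B->BA, C->BA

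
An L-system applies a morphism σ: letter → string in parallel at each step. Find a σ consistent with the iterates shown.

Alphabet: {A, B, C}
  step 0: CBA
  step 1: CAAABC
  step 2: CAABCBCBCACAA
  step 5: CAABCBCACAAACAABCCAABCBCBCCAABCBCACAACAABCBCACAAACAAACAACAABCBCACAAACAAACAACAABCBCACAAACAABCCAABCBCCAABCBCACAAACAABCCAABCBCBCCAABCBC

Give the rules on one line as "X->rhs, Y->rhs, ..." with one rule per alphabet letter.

  step 1 ⇒ step 2: CAAABC ⇒ CAA·BC·BC·BC·A·CAA
    A ↦ BC
    B ↦ A
    C ↦ CAA

A->BC, B->A, C->CAA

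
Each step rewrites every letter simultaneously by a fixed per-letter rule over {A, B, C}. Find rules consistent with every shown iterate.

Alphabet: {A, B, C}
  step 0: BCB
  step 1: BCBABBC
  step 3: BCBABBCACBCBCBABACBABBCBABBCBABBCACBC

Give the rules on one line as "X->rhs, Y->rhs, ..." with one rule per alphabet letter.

  step 0 ⇒ step 1: BCB ⇒ BC·BAB·BC
    B ↦ BC
    C ↦ BAB
    A ↦ AC  (constrained at step 1)

A->AC, B->BC, C->BAB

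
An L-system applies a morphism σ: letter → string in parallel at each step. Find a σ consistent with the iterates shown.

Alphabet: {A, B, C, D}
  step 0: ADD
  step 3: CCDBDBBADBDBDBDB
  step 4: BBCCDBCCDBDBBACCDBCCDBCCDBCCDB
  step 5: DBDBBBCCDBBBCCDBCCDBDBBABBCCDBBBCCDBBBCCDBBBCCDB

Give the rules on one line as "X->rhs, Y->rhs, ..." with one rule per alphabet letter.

A->BA, B->DB, C->B, D->CC

  step 4 ⇒ step 5: BBCCDBCCDBDBBACCDBCCDBCCDBCCDB ⇒ DB·DB·B·B·CC·DB·B·B·CC·DB·CC·DB·DB·BA·B·B·CC·DB·B·B·CC·DB·B·B·CC·DB·B·B·CC·DB
    A ↦ BA
    B ↦ DB
    C ↦ B
    D ↦ CC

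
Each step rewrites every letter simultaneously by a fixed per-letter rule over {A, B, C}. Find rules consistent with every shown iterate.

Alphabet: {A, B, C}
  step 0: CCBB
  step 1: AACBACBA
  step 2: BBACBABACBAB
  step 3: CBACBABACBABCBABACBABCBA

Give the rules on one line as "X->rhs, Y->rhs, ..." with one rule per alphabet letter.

A->B, B->CBA, C->A

  step 2 ⇒ step 3: BBACBABACBAB ⇒ CBA·CBA·B·A·CBA·B·CBA·B·A·CBA·B·CBA
    A ↦ B
    B ↦ CBA
    C ↦ A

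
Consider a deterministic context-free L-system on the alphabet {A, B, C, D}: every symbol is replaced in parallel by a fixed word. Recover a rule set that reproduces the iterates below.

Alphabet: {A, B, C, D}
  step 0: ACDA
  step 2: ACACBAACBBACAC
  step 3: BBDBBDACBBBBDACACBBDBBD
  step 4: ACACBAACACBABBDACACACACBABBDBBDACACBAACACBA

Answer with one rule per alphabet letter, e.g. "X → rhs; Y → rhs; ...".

A->BB, B->AC, C->D, D->BA

  step 3 ⇒ step 4: BBDBBDACBBBBDACACBBDBBD ⇒ AC·AC·BA·AC·AC·BA·BB·D·AC·AC·AC·AC·BA·BB·D·BB·D·AC·AC·BA·AC·AC·BA
    A ↦ BB
    B ↦ AC
    C ↦ D
    D ↦ BA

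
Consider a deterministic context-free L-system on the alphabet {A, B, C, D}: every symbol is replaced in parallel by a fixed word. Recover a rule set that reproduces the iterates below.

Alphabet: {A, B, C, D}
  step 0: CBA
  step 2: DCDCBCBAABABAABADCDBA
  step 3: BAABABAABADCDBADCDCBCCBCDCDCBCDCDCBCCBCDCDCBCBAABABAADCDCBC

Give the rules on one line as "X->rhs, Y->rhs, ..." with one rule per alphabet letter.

  step 2 ⇒ step 3: DCDCBCBAABABAABADCDBA ⇒ BAA·BA·BAA·BA·DCD·BA·DCD·CBC·CBC·DCD·CBC·DCD·CBC·CBC·DCD·CBC·BAA·BA·BAA·DCD·CBC
    A ↦ CBC
    B ↦ DCD
    C ↦ BA
    D ↦ BAA

A->CBC, B->DCD, C->BA, D->BAA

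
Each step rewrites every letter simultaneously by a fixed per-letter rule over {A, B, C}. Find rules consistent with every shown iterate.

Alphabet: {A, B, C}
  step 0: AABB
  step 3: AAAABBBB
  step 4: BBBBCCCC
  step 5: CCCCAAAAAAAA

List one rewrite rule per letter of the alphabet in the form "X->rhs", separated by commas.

A->B, B->C, C->AA

  step 4 ⇒ step 5: BBBBCCCC ⇒ C·C·C·C·AA·AA·AA·AA
    B ↦ C
    C ↦ AA
  step 3 ⇒ step 4: AAAABBBB ⇒ B·B·B·B·C·C·C·C
    A ↦ B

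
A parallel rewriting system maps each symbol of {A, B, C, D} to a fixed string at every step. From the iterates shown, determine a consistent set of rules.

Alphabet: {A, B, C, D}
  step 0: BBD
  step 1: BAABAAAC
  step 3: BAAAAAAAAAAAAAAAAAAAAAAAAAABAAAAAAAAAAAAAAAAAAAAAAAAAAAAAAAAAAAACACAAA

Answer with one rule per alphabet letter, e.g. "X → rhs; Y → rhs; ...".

A->AAA, B->BAA, C->DDA, D->AC

  step 0 ⇒ step 1: BBD ⇒ BAA·BAA·AC
    B ↦ BAA
    D ↦ AC
    A ↦ AAA  (constrained at step 1)
    C ↦ DDA  (constrained at step 1)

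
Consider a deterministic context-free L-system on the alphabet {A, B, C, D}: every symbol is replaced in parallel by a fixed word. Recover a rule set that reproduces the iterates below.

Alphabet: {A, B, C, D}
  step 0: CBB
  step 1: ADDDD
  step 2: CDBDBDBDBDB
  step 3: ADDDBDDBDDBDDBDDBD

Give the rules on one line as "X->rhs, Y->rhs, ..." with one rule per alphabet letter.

A->CDB, B->D, C->ADD, D->DB

  step 2 ⇒ step 3: CDBDBDBDBDB ⇒ ADD·DB·D·DB·D·DB·D·DB·D·DB·D
    B ↦ D
    C ↦ ADD
    D ↦ DB
  step 1 ⇒ step 2: ADDDD ⇒ CDB·DB·DB·DB·DB
    A ↦ CDB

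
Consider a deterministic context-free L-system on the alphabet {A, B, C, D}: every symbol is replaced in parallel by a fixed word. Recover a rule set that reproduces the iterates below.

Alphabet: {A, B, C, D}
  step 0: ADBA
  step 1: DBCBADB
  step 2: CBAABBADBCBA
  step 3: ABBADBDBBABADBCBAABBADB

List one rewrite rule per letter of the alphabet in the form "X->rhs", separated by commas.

A->DB, B->BA, C->AB, D->C

  step 2 ⇒ step 3: CBAABBADBCBA ⇒ AB·BA·DB·DB·BA·BA·DB·C·BA·AB·BA·DB
    A ↦ DB
    B ↦ BA
    C ↦ AB
    D ↦ C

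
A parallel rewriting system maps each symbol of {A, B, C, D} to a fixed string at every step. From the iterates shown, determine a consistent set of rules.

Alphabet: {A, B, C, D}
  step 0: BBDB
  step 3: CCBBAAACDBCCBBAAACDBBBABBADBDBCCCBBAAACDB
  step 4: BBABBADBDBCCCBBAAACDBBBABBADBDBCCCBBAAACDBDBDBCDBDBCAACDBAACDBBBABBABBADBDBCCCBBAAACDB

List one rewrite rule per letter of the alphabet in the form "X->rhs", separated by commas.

  step 3 ⇒ step 4: CCBBAAACDBCCBBAAACDBBBABBADBDBCCCBBAAACDB ⇒ BBA·BBA·DB·DB·C·C·C·BBA·AAC·DB·BBA·BBA·DB·DB·C·C·C·BBA·AAC·DB·DB·DB·C·DB·DB·C·AAC·DB·AAC·DB·BBA·BBA·BBA·DB·DB·C·C·C·BBA·AAC·DB
    A ↦ C
    B ↦ DB
    C ↦ BBA
    D ↦ AAC

A->C, B->DB, C->BBA, D->AAC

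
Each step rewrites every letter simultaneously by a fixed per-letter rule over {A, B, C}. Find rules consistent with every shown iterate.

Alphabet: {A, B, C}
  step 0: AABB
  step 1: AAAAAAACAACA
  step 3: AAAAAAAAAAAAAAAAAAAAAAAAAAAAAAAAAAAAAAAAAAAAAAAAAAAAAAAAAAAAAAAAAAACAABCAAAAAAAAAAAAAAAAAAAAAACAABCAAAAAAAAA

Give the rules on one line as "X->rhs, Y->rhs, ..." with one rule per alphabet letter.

A->AAA, B->ACA, C->ABC

  step 0 ⇒ step 1: AABB ⇒ AAA·AAA·ACA·ACA
    A ↦ AAA
    B ↦ ACA
    C ↦ ABC  (constrained at step 1)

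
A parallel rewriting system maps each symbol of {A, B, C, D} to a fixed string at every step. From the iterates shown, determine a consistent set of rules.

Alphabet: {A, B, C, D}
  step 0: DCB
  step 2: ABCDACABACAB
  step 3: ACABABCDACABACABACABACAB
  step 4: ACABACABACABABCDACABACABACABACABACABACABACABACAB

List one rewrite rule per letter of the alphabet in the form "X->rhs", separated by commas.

  step 3 ⇒ step 4: ACABABCDACABACABACABACAB ⇒ AC·AB·AC·AB·AC·AB·AB·CD·AC·AB·AC·AB·AC·AB·AC·AB·AC·AB·AC·AB·AC·AB·AC·AB
    A ↦ AC
    B ↦ AB
    C ↦ AB
    D ↦ CD

A->AC, B->AB, C->AB, D->CD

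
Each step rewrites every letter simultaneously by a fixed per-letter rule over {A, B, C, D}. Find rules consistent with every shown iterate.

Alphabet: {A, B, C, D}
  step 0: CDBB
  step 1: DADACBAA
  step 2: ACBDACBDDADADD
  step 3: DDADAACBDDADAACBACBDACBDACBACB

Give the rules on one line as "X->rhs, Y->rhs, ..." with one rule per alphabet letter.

  step 2 ⇒ step 3: ACBDACBDDADADD ⇒ D·DAD·A·ACB·D·DAD·A·ACB·ACB·D·ACB·D·ACB·ACB
    A ↦ D
    B ↦ A
    C ↦ DAD
    D ↦ ACB

A->D, B->A, C->DAD, D->ACB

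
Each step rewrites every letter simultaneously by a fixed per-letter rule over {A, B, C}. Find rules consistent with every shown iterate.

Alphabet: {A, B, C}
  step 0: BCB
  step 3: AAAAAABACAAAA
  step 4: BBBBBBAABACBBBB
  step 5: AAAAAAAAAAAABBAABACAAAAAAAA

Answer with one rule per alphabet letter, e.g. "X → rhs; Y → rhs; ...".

  step 4 ⇒ step 5: BBBBBBAABACBBBB ⇒ AA·AA·AA·AA·AA·AA·B·B·AA·B·AC·AA·AA·AA·AA
    A ↦ B
    B ↦ AA
    C ↦ AC

A->B, B->AA, C->AC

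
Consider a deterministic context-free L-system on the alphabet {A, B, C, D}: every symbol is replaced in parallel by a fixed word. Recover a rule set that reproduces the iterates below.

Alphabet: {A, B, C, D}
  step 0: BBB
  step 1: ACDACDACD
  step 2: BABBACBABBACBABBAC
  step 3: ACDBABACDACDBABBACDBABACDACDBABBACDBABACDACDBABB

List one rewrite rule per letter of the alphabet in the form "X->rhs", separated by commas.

A->BAB, B->ACD, C->B, D->AC

  step 2 ⇒ step 3: BABBACBABBACBABBAC ⇒ ACD·BAB·ACD·ACD·BAB·B·ACD·BAB·ACD·ACD·BAB·B·ACD·BAB·ACD·ACD·BAB·B
    A ↦ BAB
    B ↦ ACD
    C ↦ B
  step 1 ⇒ step 2: ACDACDACD ⇒ BAB·B·AC·BAB·B·AC·BAB·B·AC
    D ↦ AC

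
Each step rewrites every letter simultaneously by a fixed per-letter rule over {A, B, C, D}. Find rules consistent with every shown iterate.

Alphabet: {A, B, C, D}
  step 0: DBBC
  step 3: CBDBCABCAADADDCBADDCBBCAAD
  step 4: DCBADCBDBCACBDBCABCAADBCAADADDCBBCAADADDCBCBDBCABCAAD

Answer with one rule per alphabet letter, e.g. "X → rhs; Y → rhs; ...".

  step 3 ⇒ step 4: CBDBCABCAADADDCBADDCBBCAAD ⇒ D·CB·AD·CB·D·BCA·CB·D·BCA·BCA·AD·BCA·AD·AD·D·CB·BCA·AD·AD·D·CB·CB·D·BCA·BCA·AD
    A ↦ BCA
    B ↦ CB
    C ↦ D
    D ↦ AD

A->BCA, B->CB, C->D, D->AD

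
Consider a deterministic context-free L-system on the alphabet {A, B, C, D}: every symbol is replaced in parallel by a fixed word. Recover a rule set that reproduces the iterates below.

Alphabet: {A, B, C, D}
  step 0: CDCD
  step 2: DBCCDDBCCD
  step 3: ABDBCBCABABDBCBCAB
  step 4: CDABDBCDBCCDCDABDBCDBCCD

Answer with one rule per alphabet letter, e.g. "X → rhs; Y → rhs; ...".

A->C, B->D, C->BC, D->AB

  step 3 ⇒ step 4: ABDBCBCABABDBCBCAB ⇒ C·D·AB·D·BC·D·BC·C·D·C·D·AB·D·BC·D·BC·C·D
    A ↦ C
    B ↦ D
    C ↦ BC
    D ↦ AB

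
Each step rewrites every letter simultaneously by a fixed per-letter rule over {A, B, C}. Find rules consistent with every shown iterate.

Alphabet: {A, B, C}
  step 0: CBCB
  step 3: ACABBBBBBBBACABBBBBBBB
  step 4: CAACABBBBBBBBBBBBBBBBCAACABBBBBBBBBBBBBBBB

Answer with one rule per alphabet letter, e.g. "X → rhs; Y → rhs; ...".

  step 3 ⇒ step 4: ACABBBBBBBBACABBBBBBBB ⇒ CA·A·CA·BB·BB·BB·BB·BB·BB·BB·BB·CA·A·CA·BB·BB·BB·BB·BB·BB·BB·BB
    A ↦ CA
    B ↦ BB
    C ↦ A

A->CA, B->BB, C->A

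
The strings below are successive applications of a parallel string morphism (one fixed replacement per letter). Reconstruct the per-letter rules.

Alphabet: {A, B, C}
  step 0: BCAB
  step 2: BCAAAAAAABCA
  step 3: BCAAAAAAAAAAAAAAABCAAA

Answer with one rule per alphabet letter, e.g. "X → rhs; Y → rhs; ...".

A->AA, B->BC, C->A

  step 2 ⇒ step 3: BCAAAAAAABCA ⇒ BC·A·AA·AA·AA·AA·AA·AA·AA·BC·A·AA
    A ↦ AA
    B ↦ BC
    C ↦ A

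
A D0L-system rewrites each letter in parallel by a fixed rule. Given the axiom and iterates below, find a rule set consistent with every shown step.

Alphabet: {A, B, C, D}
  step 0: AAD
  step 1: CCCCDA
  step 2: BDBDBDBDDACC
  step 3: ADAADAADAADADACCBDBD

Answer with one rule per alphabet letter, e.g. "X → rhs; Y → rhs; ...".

  step 2 ⇒ step 3: BDBDBDBDDACC ⇒ A·DA·A·DA·A·DA·A·DA·DA·CC·BD·BD
    A ↦ CC
    B ↦ A
    C ↦ BD
    D ↦ DA

A->CC, B->A, C->BD, D->DA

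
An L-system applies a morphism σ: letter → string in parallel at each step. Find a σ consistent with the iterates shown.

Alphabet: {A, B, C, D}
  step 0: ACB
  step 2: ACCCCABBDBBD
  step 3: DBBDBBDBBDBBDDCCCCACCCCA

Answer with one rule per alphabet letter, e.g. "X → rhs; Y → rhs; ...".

  step 2 ⇒ step 3: ACCCCABBDBBD ⇒ D·BBD·BBD·BBD·BBD·D·CC·CC·A·CC·CC·A
    A ↦ D
    B ↦ CC
    C ↦ BBD
    D ↦ A

A->D, B->CC, C->BBD, D->A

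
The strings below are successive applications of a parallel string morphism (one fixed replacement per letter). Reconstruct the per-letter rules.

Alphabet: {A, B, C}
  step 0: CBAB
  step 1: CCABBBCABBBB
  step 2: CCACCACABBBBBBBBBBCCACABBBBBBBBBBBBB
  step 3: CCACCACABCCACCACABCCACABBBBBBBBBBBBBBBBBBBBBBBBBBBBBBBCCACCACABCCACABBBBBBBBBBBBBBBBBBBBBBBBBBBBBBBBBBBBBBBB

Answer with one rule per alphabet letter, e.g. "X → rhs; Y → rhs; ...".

A->CAB, B->BBB, C->CCA

  step 2 ⇒ step 3: CCACCACABBBBBBBBBBCCACABBBBBBBBBBBBB ⇒ CCA·CCA·CAB·CCA·CCA·CAB·CCA·CAB·BBB·BBB·BBB·BBB·BBB·BBB·BBB·BBB·BBB·BBB·CCA·CCA·CAB·CCA·CAB·BBB·BBB·BBB·BBB·BBB·BBB·BBB·BBB·BBB·BBB·BBB·BBB·BBB
    A ↦ CAB
    B ↦ BBB
    C ↦ CCA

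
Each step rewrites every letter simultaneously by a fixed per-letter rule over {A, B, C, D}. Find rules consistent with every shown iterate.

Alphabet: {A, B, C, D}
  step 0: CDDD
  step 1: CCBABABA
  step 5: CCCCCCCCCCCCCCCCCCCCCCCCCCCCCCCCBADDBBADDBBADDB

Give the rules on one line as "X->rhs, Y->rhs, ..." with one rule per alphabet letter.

A->B, B->D, C->CC, D->BA

  step 0 ⇒ step 1: CDDD ⇒ CC·BA·BA·BA
    C ↦ CC
    D ↦ BA
    A ↦ B  (constrained at step 1)
    B ↦ D  (constrained at step 1)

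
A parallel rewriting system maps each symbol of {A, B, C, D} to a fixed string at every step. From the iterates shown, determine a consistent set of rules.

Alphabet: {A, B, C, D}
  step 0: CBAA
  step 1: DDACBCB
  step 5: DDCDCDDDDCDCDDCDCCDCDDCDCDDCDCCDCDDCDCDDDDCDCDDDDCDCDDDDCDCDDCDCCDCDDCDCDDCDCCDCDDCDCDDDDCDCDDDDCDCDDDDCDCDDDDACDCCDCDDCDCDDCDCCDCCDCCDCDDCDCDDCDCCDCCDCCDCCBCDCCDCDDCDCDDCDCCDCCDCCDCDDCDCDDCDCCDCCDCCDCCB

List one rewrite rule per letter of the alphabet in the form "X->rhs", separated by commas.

  step 0 ⇒ step 1: CBAA ⇒ DD·A·CB·CB
    A ↦ CB
    B ↦ A
    C ↦ DD
    D ↦ CDC  (constrained at step 1)

A->CB, B->A, C->DD, D->CDC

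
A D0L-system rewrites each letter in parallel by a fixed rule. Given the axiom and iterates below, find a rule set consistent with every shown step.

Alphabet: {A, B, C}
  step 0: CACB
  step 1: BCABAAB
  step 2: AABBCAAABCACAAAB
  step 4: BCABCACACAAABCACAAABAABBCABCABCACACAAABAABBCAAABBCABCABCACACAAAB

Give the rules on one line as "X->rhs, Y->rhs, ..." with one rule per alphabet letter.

  step 1 ⇒ step 2: BCABAAB ⇒ AAB·B·CA·AAB·CA·CA·AAB
    A ↦ CA
    B ↦ AAB
    C ↦ B

A->CA, B->AAB, C->B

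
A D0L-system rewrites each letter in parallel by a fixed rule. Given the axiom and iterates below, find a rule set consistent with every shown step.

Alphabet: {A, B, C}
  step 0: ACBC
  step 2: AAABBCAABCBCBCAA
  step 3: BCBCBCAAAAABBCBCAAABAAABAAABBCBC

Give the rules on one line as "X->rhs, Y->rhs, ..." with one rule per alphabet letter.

  step 2 ⇒ step 3: AAABBCAABCBCBCAA ⇒ BC·BC·BC·AA·AA·AB·BC·BC·AA·AB·AA·AB·AA·AB·BC·BC
    A ↦ BC
    B ↦ AA
    C ↦ AB

A->BC, B->AA, C->AB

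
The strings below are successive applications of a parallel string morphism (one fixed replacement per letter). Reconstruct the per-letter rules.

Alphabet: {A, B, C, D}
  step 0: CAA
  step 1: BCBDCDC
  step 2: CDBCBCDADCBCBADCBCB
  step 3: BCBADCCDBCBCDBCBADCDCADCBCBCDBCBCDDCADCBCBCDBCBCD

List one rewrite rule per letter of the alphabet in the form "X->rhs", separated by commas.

  step 2 ⇒ step 3: CDBCBCDADCBCBADCBCB ⇒ BCB·ADC·CD·BCB·CD·BCB·ADC·DC·ADC·BCB·CD·BCB·CD·DC·ADC·BCB·CD·BCB·CD
    A ↦ DC
    B ↦ CD
    C ↦ BCB
    D ↦ ADC

A->DC, B->CD, C->BCB, D->ADC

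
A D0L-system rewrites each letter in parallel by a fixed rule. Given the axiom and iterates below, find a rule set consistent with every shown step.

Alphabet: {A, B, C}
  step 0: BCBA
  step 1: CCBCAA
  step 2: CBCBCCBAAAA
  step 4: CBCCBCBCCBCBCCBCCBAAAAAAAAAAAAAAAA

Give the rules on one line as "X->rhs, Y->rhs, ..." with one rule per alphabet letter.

A->AA, B->C, C->CB

  step 1 ⇒ step 2: CCBCAA ⇒ CB·CB·C·CB·AA·AA
    A ↦ AA
    B ↦ C
    C ↦ CB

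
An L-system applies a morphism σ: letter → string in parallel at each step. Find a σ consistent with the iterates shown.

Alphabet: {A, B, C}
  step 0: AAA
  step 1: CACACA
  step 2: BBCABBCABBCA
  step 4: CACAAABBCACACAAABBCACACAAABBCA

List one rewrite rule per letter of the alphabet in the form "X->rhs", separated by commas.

A->CA, B->A, C->BB

  step 1 ⇒ step 2: CACACA ⇒ BB·CA·BB·CA·BB·CA
    A ↦ CA
    C ↦ BB
    B ↦ A  (constrained at step 2)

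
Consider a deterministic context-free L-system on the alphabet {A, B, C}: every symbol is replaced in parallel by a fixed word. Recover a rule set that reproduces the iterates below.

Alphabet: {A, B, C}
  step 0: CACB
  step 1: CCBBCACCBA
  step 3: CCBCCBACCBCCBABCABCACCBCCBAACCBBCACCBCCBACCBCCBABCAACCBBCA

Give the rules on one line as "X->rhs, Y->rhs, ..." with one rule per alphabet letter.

A->BCA, B->A, C->CCB

  step 0 ⇒ step 1: CACB ⇒ CCB·BCA·CCB·A
    A ↦ BCA
    B ↦ A
    C ↦ CCB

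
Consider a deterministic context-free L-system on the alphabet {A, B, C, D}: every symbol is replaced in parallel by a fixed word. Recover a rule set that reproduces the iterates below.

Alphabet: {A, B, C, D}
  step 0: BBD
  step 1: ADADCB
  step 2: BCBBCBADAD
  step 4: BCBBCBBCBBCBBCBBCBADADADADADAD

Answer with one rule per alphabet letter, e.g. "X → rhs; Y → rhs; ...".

  step 1 ⇒ step 2: ADADCB ⇒ B·CB·B·CB·AD·AD
    A ↦ B
    B ↦ AD
    C ↦ AD
    D ↦ CB

A->B, B->AD, C->AD, D->CB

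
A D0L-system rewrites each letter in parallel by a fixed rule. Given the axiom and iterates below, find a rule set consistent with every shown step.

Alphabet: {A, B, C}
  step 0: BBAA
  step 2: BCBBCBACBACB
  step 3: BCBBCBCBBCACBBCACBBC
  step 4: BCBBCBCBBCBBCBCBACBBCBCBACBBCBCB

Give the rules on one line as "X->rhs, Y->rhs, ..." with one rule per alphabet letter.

  step 3 ⇒ step 4: BCBBCBCBBCACBBCACBBC ⇒ BC·B·BC·BC·B·BC·B·BC·BC·B·AC·B·BC·BC·B·AC·B·BC·BC·B
    A ↦ AC
    B ↦ BC
    C ↦ B

A->AC, B->BC, C->B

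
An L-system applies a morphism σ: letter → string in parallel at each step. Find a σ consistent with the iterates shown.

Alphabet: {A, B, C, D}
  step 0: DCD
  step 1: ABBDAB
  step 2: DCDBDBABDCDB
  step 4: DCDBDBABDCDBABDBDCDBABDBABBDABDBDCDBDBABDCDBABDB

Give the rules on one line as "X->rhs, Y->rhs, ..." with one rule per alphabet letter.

  step 1 ⇒ step 2: ABBDAB ⇒ DC·DB·DB·AB·DC·DB
    A ↦ DC
    B ↦ DB
    D ↦ AB
  step 0 ⇒ step 1: DCD ⇒ AB·BD·AB
    C ↦ BD

A->DC, B->DB, C->BD, D->AB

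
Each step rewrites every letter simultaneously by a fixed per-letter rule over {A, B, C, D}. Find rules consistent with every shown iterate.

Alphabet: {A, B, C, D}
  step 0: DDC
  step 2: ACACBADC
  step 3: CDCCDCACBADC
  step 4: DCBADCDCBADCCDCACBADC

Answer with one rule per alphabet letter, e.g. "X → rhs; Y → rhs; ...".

A->C, B->A, C->DC, D->BA

  step 3 ⇒ step 4: CDCCDCACBADC ⇒ DC·BA·DC·DC·BA·DC·C·DC·A·C·BA·DC
    A ↦ C
    B ↦ A
    C ↦ DC
    D ↦ BA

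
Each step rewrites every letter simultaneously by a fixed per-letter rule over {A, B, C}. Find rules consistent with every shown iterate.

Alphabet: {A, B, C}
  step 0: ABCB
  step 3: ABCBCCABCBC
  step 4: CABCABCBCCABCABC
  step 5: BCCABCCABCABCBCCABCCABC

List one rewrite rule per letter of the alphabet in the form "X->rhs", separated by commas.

A->C, B->A, C->BC

  step 4 ⇒ step 5: CABCABCBCCABCABC ⇒ BC·C·A·BC·C·A·BC·A·BC·BC·C·A·BC·C·A·BC
    A ↦ C
    B ↦ A
    C ↦ BC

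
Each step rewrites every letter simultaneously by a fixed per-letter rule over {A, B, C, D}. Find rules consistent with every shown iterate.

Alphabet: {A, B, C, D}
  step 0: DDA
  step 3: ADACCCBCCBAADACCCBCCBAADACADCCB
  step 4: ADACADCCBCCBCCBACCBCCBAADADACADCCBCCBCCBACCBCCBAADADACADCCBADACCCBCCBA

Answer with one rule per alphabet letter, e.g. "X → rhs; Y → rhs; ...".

  step 3 ⇒ step 4: ADACCCBCCBAADACCCBCCBAADACADCCB ⇒ AD·AC·AD·CCB·CCB·CCB·A·CCB·CCB·A·AD·AD·AC·AD·CCB·CCB·CCB·A·CCB·CCB·A·AD·AD·AC·AD·CCB·AD·AC·CCB·CCB·A
    A ↦ AD
    B ↦ A
    C ↦ CCB
    D ↦ AC

A->AD, B->A, C->CCB, D->AC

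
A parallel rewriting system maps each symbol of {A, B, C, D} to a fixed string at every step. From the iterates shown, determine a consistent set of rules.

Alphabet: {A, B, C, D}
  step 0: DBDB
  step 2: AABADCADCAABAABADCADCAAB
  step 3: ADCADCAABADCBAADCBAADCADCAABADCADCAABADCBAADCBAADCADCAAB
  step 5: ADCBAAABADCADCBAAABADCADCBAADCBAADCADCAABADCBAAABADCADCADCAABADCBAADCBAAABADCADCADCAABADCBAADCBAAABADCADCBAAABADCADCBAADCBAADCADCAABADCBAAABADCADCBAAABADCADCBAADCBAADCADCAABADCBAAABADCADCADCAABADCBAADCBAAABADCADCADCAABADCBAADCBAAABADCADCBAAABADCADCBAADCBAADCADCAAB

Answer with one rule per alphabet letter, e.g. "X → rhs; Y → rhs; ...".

A->ADC, B->AAB, C->A, D->B

  step 2 ⇒ step 3: AABADCADCAABAABADCADCAAB ⇒ ADC·ADC·AAB·ADC·B·A·ADC·B·A·ADC·ADC·AAB·ADC·ADC·AAB·ADC·B·A·ADC·B·A·ADC·ADC·AAB
    A ↦ ADC
    B ↦ AAB
    C ↦ A
    D ↦ B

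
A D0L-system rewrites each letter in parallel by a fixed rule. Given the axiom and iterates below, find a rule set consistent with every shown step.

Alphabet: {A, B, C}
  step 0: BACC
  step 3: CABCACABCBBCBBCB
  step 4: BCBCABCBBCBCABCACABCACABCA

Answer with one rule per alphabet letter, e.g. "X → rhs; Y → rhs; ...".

A->CB, B->CA, C->B

  step 3 ⇒ step 4: CABCACABCBBCBBCB ⇒ B·CB·CA·B·CB·B·CB·CA·B·CA·CA·B·CA·CA·B·CA
    A ↦ CB
    B ↦ CA
    C ↦ B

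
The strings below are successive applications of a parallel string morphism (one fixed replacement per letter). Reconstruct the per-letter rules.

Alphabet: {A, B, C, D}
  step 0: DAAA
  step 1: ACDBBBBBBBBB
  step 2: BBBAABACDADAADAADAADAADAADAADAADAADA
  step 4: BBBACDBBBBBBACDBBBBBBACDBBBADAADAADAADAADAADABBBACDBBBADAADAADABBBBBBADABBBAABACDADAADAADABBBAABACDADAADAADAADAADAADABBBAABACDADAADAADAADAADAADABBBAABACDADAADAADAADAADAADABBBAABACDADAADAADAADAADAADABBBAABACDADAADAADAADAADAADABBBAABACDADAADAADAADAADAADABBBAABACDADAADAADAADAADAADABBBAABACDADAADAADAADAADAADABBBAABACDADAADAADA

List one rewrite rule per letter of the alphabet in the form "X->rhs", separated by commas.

A->BBB, B->ADA, C->AAB, D->ACD

  step 1 ⇒ step 2: ACDBBBBBBBBB ⇒ BBB·AAB·ACD·ADA·ADA·ADA·ADA·ADA·ADA·ADA·ADA·ADA
    A ↦ BBB
    B ↦ ADA
    C ↦ AAB
    D ↦ ACD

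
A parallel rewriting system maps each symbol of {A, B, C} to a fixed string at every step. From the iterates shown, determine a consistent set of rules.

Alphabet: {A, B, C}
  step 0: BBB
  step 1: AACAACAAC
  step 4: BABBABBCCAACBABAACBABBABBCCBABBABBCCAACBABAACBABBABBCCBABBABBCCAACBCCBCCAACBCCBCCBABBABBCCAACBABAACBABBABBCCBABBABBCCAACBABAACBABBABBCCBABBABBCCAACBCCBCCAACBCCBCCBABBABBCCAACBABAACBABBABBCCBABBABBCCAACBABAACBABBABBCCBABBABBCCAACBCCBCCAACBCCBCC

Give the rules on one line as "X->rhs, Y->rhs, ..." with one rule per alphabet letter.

A->BAB, B->AAC, C->BCC

  step 0 ⇒ step 1: BBB ⇒ AAC·AAC·AAC
    B ↦ AAC
    A ↦ BAB  (constrained at step 1)
    C ↦ BCC  (constrained at step 1)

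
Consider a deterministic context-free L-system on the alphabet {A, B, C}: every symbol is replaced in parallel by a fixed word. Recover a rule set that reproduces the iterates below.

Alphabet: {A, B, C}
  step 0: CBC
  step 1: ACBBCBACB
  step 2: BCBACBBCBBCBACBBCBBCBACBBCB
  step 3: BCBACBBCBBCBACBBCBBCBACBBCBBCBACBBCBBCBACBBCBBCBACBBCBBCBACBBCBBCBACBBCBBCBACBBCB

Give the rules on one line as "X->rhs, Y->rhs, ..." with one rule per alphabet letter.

  step 2 ⇒ step 3: BCBACBBCBBCBACBBCBBCBACBBCB ⇒ BCB·ACB·BCB·BCB·ACB·BCB·BCB·ACB·BCB·BCB·ACB·BCB·BCB·ACB·BCB·BCB·ACB·BCB·BCB·ACB·BCB·BCB·ACB·BCB·BCB·ACB·BCB
    A ↦ BCB
    B ↦ BCB
    C ↦ ACB

A->BCB, B->BCB, C->ACB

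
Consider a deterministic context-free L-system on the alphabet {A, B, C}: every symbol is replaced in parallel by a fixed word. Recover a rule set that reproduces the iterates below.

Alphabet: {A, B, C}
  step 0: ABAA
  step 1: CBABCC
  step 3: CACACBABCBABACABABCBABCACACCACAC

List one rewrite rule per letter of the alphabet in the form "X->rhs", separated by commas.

A->C, B->BAB, C->ACA

  step 0 ⇒ step 1: ABAA ⇒ C·BAB·C·C
    A ↦ C
    B ↦ BAB
    C ↦ ACA  (constrained at step 1)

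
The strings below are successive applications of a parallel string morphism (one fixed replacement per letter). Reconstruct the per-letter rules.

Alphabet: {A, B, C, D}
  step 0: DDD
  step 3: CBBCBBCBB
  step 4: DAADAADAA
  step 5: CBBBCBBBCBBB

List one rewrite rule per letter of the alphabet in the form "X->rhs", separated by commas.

  step 4 ⇒ step 5: DAADAADAA ⇒ CB·B·B·CB·B·B·CB·B·B
    A ↦ B
    D ↦ CB
  step 3 ⇒ step 4: CBBCBBCBB ⇒ D·A·A·D·A·A·D·A·A
    B ↦ A
  step 3 ⇒ step 4: CBBCBBCBB ⇒ D·A·A·D·A·A·D·A·A
    C ↦ D

A->B, B->A, C->D, D->CB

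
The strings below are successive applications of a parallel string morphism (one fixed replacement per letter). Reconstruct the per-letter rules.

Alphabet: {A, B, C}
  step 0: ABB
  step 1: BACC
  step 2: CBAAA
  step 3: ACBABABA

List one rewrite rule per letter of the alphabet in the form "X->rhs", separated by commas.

  step 2 ⇒ step 3: CBAAA ⇒ A·C·BA·BA·BA
    A ↦ BA
    B ↦ C
    C ↦ A

A->BA, B->C, C->A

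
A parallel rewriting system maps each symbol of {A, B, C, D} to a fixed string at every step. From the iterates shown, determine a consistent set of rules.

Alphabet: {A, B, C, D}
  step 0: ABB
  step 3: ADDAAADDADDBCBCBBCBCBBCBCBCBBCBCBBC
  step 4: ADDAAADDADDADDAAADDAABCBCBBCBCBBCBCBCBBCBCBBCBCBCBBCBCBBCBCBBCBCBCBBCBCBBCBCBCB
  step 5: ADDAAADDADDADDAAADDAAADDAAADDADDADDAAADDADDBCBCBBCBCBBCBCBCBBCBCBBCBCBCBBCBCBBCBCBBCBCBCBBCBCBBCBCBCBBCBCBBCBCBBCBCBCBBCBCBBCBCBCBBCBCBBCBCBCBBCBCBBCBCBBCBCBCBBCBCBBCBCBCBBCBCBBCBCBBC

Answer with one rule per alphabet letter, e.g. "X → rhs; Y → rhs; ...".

A->ADD, B->BC, C->BCB, D->A

  step 4 ⇒ step 5: ADDAAADDADDADDAAADDAABCBCBBCBCBBCBCBCBBCBCBBCBCBCBBCBCBBCBCBBCBCBCBBCBCBBCBCBCB ⇒ ADD·A·A·ADD·ADD·ADD·A·A·ADD·A·A·ADD·A·A·ADD·ADD·ADD·A·A·ADD·ADD·BC·BCB·BC·BCB·BC·BC·BCB·BC·BCB·BC·BC·BCB·BC·BCB·BC·BCB·BC·BC·BCB·BC·BCB·BC·BC·BCB·BC·BCB·BC·BCB·BC·BC·BCB·BC·BCB·BC·BC·BCB·BC·BCB·BC·BC·BCB·BC·BCB·BC·BCB·BC·BC·BCB·BC·BCB·BC·BC·BCB·BC·BCB·BC·BCB·BC
    A ↦ ADD
    B ↦ BC
    C ↦ BCB
    D ↦ A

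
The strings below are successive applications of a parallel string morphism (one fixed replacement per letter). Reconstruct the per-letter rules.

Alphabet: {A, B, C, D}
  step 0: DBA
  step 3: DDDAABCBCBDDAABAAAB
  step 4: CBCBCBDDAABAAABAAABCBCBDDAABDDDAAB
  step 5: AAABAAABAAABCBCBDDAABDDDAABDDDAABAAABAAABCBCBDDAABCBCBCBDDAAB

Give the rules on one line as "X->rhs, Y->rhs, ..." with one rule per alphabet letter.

  step 4 ⇒ step 5: CBCBCBDDAABAAABAAABCBCBDDAABDDDAAB ⇒ A·AAB·A·AAB·A·AAB·CB·CB·D·D·AAB·D·D·D·AAB·D·D·D·AAB·A·AAB·A·AAB·CB·CB·D·D·AAB·CB·CB·CB·D·D·AAB
    A ↦ D
    B ↦ AAB
    C ↦ A
    D ↦ CB

A->D, B->AAB, C->A, D->CB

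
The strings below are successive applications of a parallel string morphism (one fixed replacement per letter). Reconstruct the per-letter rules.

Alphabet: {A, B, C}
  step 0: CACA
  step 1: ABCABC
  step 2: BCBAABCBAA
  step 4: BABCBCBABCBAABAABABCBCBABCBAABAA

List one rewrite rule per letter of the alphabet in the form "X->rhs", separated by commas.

A->BC, B->BA, C->A

  step 1 ⇒ step 2: ABCABC ⇒ BC·BA·A·BC·BA·A
    A ↦ BC
    B ↦ BA
    C ↦ A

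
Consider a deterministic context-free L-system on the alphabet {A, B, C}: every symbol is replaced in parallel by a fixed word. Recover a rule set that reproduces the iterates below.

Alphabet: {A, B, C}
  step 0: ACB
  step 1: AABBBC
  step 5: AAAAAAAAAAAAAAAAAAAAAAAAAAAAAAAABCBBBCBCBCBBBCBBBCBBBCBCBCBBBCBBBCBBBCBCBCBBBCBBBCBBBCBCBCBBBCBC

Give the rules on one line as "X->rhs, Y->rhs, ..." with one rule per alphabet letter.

  step 0 ⇒ step 1: ACB ⇒ AA·BB·BC
    A ↦ AA
    B ↦ BC
    C ↦ BB

A->AA, B->BC, C->BB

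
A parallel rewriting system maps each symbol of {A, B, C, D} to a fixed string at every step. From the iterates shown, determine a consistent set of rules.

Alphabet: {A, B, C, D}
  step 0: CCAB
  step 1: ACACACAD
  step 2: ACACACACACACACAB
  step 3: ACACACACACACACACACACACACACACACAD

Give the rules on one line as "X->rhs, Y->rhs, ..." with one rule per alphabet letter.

  step 2 ⇒ step 3: ACACACACACACACAB ⇒ AC·AC·AC·AC·AC·AC·AC·AC·AC·AC·AC·AC·AC·AC·AC·AD
    A ↦ AC
    B ↦ AD
    C ↦ AC
  step 1 ⇒ step 2: ACACACAD ⇒ AC·AC·AC·AC·AC·AC·AC·AB
    D ↦ AB

A->AC, B->AD, C->AC, D->AB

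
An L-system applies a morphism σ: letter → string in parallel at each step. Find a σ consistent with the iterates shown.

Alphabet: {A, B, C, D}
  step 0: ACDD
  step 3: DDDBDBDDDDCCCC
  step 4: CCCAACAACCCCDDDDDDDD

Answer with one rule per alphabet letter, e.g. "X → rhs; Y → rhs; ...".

  step 3 ⇒ step 4: DDDBDBDDDDCCCC ⇒ C·C·C·AA·C·AA·C·C·C·C·DD·DD·DD·DD
    B ↦ AA
    C ↦ DD
    D ↦ C
    A ↦ DB  (constrained at step 0)

A->DB, B->AA, C->DD, D->C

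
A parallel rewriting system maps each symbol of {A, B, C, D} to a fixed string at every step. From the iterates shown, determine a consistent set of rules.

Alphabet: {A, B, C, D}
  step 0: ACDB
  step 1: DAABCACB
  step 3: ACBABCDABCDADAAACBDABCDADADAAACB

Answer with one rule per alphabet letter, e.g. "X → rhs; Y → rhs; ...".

A->DA, B->ACB, C->A, D->BC

  step 0 ⇒ step 1: ACDB ⇒ DA·A·BC·ACB
    A ↦ DA
    B ↦ ACB
    C ↦ A
    D ↦ BC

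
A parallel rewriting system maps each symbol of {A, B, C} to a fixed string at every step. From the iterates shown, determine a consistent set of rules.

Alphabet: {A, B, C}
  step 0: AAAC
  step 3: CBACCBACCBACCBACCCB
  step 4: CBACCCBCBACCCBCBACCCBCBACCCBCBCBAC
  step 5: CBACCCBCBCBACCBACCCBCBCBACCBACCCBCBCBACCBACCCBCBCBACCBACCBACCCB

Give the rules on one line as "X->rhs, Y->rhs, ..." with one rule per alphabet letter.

  step 4 ⇒ step 5: CBACCCBCBACCCBCBACCCBCBACCCBCBCBAC ⇒ CB·AC·C·CB·CB·CB·AC·CB·AC·C·CB·CB·CB·AC·CB·AC·C·CB·CB·CB·AC·CB·AC·C·CB·CB·CB·AC·CB·AC·CB·AC·C·CB
    A ↦ C
    B ↦ AC
    C ↦ CB

A->C, B->AC, C->CB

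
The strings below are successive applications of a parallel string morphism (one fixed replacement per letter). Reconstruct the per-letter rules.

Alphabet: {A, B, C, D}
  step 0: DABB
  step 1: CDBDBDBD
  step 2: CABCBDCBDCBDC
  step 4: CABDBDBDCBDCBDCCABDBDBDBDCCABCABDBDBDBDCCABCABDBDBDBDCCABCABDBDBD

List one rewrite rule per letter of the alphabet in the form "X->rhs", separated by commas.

A->DBD, B->BD, C->CAB, D->C

  step 1 ⇒ step 2: CDBDBDBD ⇒ CAB·C·BD·C·BD·C·BD·C
    B ↦ BD
    C ↦ CAB
    D ↦ C
  step 0 ⇒ step 1: DABB ⇒ C·DBD·BD·BD
    A ↦ DBD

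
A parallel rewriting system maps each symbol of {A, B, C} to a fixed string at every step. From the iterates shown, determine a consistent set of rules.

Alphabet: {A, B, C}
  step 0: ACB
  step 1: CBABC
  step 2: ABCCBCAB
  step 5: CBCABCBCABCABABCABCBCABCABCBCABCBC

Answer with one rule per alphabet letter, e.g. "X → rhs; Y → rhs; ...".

  step 1 ⇒ step 2: CBABC ⇒ AB·C·CB·C·AB
    A ↦ CB
    B ↦ C
    C ↦ AB

A->CB, B->C, C->AB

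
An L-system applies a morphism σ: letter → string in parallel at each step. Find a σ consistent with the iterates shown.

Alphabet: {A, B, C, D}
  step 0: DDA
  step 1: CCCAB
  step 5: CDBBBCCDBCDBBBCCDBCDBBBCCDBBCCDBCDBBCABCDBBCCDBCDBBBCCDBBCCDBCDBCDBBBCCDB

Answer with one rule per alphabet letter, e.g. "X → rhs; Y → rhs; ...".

  step 0 ⇒ step 1: DDA ⇒ C·C·CAB
    A ↦ CAB
    D ↦ C
    B ↦ CDB  (constrained at step 1)
    C ↦ B  (constrained at step 1)

A->CAB, B->CDB, C->B, D->C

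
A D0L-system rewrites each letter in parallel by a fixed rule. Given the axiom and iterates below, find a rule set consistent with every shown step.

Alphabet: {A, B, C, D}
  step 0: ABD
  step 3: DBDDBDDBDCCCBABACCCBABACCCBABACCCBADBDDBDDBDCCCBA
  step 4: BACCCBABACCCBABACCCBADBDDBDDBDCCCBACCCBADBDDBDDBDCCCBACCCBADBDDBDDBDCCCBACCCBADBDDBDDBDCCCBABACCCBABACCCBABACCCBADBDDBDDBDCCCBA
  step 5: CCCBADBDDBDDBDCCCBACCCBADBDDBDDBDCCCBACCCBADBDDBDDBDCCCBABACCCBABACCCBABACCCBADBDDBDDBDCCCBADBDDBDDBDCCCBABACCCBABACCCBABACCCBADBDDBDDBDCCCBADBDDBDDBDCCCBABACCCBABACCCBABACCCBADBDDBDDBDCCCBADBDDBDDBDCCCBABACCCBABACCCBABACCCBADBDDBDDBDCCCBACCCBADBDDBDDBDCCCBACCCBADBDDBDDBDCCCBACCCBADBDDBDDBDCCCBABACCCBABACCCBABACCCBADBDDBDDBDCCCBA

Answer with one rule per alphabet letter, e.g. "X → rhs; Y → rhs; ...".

A->BA, B->CCC, C->DBD, D->BA

  step 4 ⇒ step 5: BACCCBABACCCBABACCCBADBDDBDDBDCCCBACCCBADBDDBDDBDCCCBACCCBADBDDBDDBDCCCBACCCBADBDDBDDBDCCCBABACCCBABACCCBABACCCBADBDDBDDBDCCCBA ⇒ CCC·BA·DBD·DBD·DBD·CCC·BA·CCC·BA·DBD·DBD·DBD·CCC·BA·CCC·BA·DBD·DBD·DBD·CCC·BA·BA·CCC·BA·BA·CCC·BA·BA·CCC·BA·DBD·DBD·DBD·CCC·BA·DBD·DBD·DBD·CCC·BA·BA·CCC·BA·BA·CCC·BA·BA·CCC·BA·DBD·DBD·DBD·CCC·BA·DBD·DBD·DBD·CCC·BA·BA·CCC·BA·BA·CCC·BA·BA·CCC·BA·DBD·DBD·DBD·CCC·BA·DBD·DBD·DBD·CCC·BA·BA·CCC·BA·BA·CCC·BA·BA·CCC·BA·DBD·DBD·DBD·CCC·BA·CCC·BA·DBD·DBD·DBD·CCC·BA·CCC·BA·DBD·DBD·DBD·CCC·BA·CCC·BA·DBD·DBD·DBD·CCC·BA·BA·CCC·BA·BA·CCC·BA·BA·CCC·BA·DBD·DBD·DBD·CCC·BA
    A ↦ BA
    B ↦ CCC
    C ↦ DBD
    D ↦ BA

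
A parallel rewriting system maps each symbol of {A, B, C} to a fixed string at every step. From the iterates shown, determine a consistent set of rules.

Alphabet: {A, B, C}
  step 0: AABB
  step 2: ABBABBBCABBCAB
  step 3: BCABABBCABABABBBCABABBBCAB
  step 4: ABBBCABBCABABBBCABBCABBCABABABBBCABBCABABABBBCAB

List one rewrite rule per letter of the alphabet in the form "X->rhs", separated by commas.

A->BC, B->AB, C->B

  step 3 ⇒ step 4: BCABABBCABABABBBCABABBBCAB ⇒ AB·B·BC·AB·BC·AB·AB·B·BC·AB·BC·AB·BC·AB·AB·AB·B·BC·AB·BC·AB·AB·AB·B·BC·AB
    A ↦ BC
    B ↦ AB
    C ↦ B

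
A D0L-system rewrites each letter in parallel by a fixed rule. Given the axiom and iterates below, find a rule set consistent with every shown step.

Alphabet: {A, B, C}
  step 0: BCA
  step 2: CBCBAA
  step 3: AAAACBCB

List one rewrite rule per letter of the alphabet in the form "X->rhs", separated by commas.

  step 2 ⇒ step 3: CBCBAA ⇒ A·A·A·A·CB·CB
    A ↦ CB
    B ↦ A
    C ↦ A

A->CB, B->A, C->A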